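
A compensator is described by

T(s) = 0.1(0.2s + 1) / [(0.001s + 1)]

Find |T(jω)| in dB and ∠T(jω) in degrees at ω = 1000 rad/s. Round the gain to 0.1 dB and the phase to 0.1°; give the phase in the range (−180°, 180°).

23.0 dB, 44.7°

At ω = 1000 rad/s:
zero (1 + j1000·0.2) = 1 + j200 → |·| ≈ 200, ∠ ≈ 89.71°
pole (1 + j1000·0.001) = 1 + j1 → |·| ≈ 1.4142, ∠ ≈ 45.00°
|T| = 0.1 · 200 / (1.4142) ≈ 14.142
Gain = 20 log₁₀(14.142) ≈ 23.01 dB
∠T = (89.71°) − (45.00°) = 44.71°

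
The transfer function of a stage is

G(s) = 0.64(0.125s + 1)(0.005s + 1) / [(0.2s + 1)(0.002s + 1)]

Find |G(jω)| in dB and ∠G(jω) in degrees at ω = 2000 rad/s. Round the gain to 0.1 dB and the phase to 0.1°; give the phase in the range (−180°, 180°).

At ω = 2000 rad/s:
zero (1 + j2000·0.125) = 1 + j250 → |·| ≈ 250, ∠ ≈ 89.77°
zero (1 + j2000·0.005) = 1 + j10 → |·| ≈ 10.05, ∠ ≈ 84.29°
pole (1 + j2000·0.2) = 1 + j400 → |·| ≈ 400, ∠ ≈ 89.86°
pole (1 + j2000·0.002) = 1 + j4 → |·| ≈ 4.1231, ∠ ≈ 75.96°
|G| = 0.64 · 250 · 10.05 / (400 · 4.1231) ≈ 0.97499
Gain = 20 log₁₀(0.97499) ≈ -0.22 dB
∠G = (89.77° + 84.29°) − (89.86° + 75.96°) = 8.24°

-0.2 dB, 8.2°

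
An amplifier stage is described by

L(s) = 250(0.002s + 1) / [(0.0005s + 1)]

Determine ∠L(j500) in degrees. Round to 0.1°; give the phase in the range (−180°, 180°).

31.0°

At ω = 500 rad/s:
zero (1 + j500·0.002) = 1 + j1 → |·| ≈ 1.4142, ∠ ≈ 45.00°
pole (1 + j500·0.0005) = 1 + j0.25 → |·| ≈ 1.0308, ∠ ≈ 14.04°
∠L = (45.00°) − (14.04°) = 30.96°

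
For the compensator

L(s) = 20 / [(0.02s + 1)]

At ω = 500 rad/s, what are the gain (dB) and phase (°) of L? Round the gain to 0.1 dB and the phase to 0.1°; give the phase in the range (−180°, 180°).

6.0 dB, -84.3°

At ω = 500 rad/s:
pole (1 + j500·0.02) = 1 + j10 → |·| ≈ 10.05, ∠ ≈ 84.29°
|L| = 20 · 1 / (10.05) ≈ 1.99
Gain = 20 log₁₀(1.99) ≈ 5.98 dB
∠L = (0°) − (84.29°) = -84.29°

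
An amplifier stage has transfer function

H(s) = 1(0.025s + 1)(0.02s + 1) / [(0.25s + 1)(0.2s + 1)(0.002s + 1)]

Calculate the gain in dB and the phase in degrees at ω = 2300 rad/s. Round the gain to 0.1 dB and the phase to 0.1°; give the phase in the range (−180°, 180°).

-53.5 dB, -79.8°

At ω = 2300 rad/s:
zero (1 + j2300·0.025) = 1 + j57.5 → |·| ≈ 57.509, ∠ ≈ 89.00°
zero (1 + j2300·0.02) = 1 + j46 → |·| ≈ 46.011, ∠ ≈ 88.75°
pole (1 + j2300·0.25) = 1 + j575 → |·| ≈ 575, ∠ ≈ 89.90°
pole (1 + j2300·0.2) = 1 + j460 → |·| ≈ 460, ∠ ≈ 89.88°
pole (1 + j2300·0.002) = 1 + j4.6 → |·| ≈ 4.7074, ∠ ≈ 77.74°
|H| = 1 · 57.509 · 46.011 / (575 · 460 · 4.7074) ≈ 0.0021252
Gain = 20 log₁₀(0.0021252) ≈ -53.45 dB
∠H = (89.00° + 88.75°) − (89.90° + 89.88° + 77.74°) = -79.77°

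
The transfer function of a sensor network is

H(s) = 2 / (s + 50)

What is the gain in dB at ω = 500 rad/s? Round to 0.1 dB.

-48.0 dB

Substitute s = j500:
Numerator: 2 = 2 + j0
Denominator: (j500) + 50 = 50 + j500
|N| = √(2² + 0²) ≈ 2, ∠N ≈ 0.00°
|D| = √(50² + 500²) ≈ 502.49, ∠D ≈ 84.29°
|H| = 2 / 502.49 ≈ 0.0039802
Gain = 20 log₁₀(0.0039802) ≈ -48.00 dB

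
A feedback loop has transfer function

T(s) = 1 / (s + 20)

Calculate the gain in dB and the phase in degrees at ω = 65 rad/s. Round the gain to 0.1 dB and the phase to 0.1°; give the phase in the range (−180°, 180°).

At s = jω = j65:
pole (s+20): 20 + j65 → |·| = √(20²+65²) = √4625 ≈ 68.007, ∠ = arctan(65/20) ≈ 72.90°
|T| = 1 / 68.007 ≈ 0.014704
Gain = 20 log₁₀(0.014704) ≈ -36.65 dB
∠T = 0.00° − 72.90° = -72.90°

-36.7 dB, -72.9°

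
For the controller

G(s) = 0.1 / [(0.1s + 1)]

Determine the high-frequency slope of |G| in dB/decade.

Each pole contributes −20 dB/decade at high frequency; each zero contributes +20 dB/decade.
Net: 0 zero(s) − 1 pole(s) → -20 dB/decade.

-20 dB/decade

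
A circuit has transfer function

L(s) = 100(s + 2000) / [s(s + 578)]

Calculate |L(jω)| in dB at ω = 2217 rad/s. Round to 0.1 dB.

-24.6 dB

At s = jω = j2217:
zero (s+2000): 2000 + j2217 → |·| = √(2000²+2217²) = √8915089 ≈ 2985.8, ∠ = arctan(2217/2000) ≈ 47.95°
pole (s+578): 578 + j2217 → |·| = √(578²+2217²) = √5249173 ≈ 2291.1, ∠ = arctan(2217/578) ≈ 75.39°
pole at origin: |s| = 2217, ∠ = 90.00° (in denominator)
|L| = 100 · 2985.8 / 5.0794e+06 ≈ 0.058783
Gain = 20 log₁₀(0.058783) ≈ -24.61 dB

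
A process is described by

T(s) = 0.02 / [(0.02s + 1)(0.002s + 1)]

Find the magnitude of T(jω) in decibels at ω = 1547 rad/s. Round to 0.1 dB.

-74.0 dB

At ω = 1547 rad/s:
pole (1 + j1547·0.02) = 1 + j30.94 → |·| ≈ 30.956, ∠ ≈ 88.15°
pole (1 + j1547·0.002) = 1 + j3.094 → |·| ≈ 3.2516, ∠ ≈ 72.09°
|T| = 0.02 · 1 / (30.956 · 3.2516) ≈ 0.0001987
Gain = 20 log₁₀(0.0001987) ≈ -74.04 dB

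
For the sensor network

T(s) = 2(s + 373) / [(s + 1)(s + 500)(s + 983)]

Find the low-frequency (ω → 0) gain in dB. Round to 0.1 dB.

-56.4 dB

T(0) = 2·373 / (1·500·983) ≈ 0.0015178
20 log₁₀(0.0015178) ≈ -56.38 dB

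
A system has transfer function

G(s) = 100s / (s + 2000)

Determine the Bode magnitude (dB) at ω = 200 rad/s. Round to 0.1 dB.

At s = jω = j200:
zero at origin: s = j200 → |·| = 200, ∠ = 90.00°
pole (s+2000): 2000 + j200 → |·| = √(2000²+200²) = √4040000 ≈ 2010, ∠ = arctan(200/2000) ≈ 5.71°
|G| = 100 · 200 / 2010 ≈ 9.9502
Gain = 20 log₁₀(9.9502) ≈ 19.96 dB

20.0 dB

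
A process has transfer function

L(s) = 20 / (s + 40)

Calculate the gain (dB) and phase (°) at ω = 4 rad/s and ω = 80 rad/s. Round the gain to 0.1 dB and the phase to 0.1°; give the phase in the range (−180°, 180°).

Substitute s = j4:
Numerator: 20 = 20 + j0
Denominator: (j4) + 40 = 40 + j4
|N| = √(20² + 0²) ≈ 20, ∠N ≈ 0.00°
|D| = √(40² + 4²) ≈ 40.2, ∠D ≈ 5.71°
|L| = 20 / 40.2 ≈ 0.49751
Gain = 20 log₁₀(0.49751) ≈ -6.06 dB
∠L = 0.00° − 5.71° = -5.71°

Substitute s = j80:
Numerator: 20 = 20 + j0
Denominator: (j80) + 40 = 40 + j80
|N| = √(20² + 0²) ≈ 20, ∠N ≈ 0.00°
|D| = √(40² + 80²) ≈ 89.443, ∠D ≈ 63.43°
|L| = 20 / 89.443 ≈ 0.22361
Gain = 20 log₁₀(0.22361) ≈ -13.01 dB
∠L = 0.00° − 63.43° = -63.43°

ω = 4: -6.1 dB, -5.7°; ω = 80: -13.0 dB, -63.4°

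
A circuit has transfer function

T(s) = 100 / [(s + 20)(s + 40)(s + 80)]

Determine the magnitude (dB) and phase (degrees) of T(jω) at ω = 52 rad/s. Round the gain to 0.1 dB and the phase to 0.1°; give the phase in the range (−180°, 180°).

-70.9 dB, -154.4°

At s = jω = j52:
pole (s+20): 20 + j52 → |·| = √(20²+52²) = √3104 ≈ 55.714, ∠ = arctan(52/20) ≈ 68.96°
pole (s+40): 40 + j52 → |·| = √(40²+52²) = √4304 ≈ 65.605, ∠ = arctan(52/40) ≈ 52.43°
pole (s+80): 80 + j52 → |·| = √(80²+52²) = √9104 ≈ 95.415, ∠ = arctan(52/80) ≈ 33.02°
|T| = 100 / 3.4875e+05 ≈ 0.00028674
Gain = 20 log₁₀(0.00028674) ≈ -70.85 dB
∠T = 0.00° − 154.41° = -154.41°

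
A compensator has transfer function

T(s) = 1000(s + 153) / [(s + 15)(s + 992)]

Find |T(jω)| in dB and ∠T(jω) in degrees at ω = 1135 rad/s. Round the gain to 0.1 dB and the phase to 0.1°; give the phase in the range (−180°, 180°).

At s = jω = j1135:
zero (s+153): 153 + j1135 → |·| = √(153²+1135²) = √1311634 ≈ 1145.3, ∠ = arctan(1135/153) ≈ 82.32°
pole (s+15): 15 + j1135 → |·| = √(15²+1135²) = √1288450 ≈ 1135.1, ∠ = arctan(1135/15) ≈ 89.24°
pole (s+992): 992 + j1135 → |·| = √(992²+1135²) = √2272289 ≈ 1507.4, ∠ = arctan(1135/992) ≈ 48.85°
|T| = 1000 · 1145.3 / 1.711e+06 ≈ 0.66937
Gain = 20 log₁₀(0.66937) ≈ -3.49 dB
∠T = 82.32° − 138.09° = -55.77°

-3.5 dB, -55.8°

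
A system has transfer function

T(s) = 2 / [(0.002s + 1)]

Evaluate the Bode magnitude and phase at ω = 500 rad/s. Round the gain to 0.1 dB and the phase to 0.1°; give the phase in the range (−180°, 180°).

3.0 dB, -45.0°

At ω = 500 rad/s:
pole (1 + j500·0.002) = 1 + j1 → |·| ≈ 1.4142, ∠ ≈ 45.00°
|T| = 2 · 1 / (1.4142) ≈ 1.4142
Gain = 20 log₁₀(1.4142) ≈ 3.01 dB
∠T = (0°) − (45.00°) = -45.00°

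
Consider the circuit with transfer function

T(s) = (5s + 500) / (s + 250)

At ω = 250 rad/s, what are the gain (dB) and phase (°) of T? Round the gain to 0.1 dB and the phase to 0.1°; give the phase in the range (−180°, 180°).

11.6 dB, 23.2°

Substitute s = j250:
Numerator: 5(j250) + 500 = 500 + j1250
Denominator: (j250) + 250 = 250 + j250
|N| = √(500² + 1250²) ≈ 1346.3, ∠N ≈ 68.20°
|D| = √(250² + 250²) ≈ 353.55, ∠D ≈ 45.00°
|T| = 1346.3 / 353.55 ≈ 3.8079
Gain = 20 log₁₀(3.8079) ≈ 11.61 dB
∠T = 68.20° − 45.00° = 23.20°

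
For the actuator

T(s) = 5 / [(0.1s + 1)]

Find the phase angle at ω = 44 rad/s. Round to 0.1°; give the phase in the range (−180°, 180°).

-77.2°

At ω = 44 rad/s:
pole (1 + j44·0.1) = 1 + j4.4 → |·| ≈ 4.5122, ∠ ≈ 77.20°
∠T = (0°) − (77.20°) = -77.20°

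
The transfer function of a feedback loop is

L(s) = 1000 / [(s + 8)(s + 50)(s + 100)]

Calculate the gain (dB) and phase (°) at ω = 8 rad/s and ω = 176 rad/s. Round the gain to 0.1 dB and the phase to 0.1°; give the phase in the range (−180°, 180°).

ω = 8: -35.2 dB, -58.7°; ω = 176: -76.3 dB, 138.1°

At s = jω = j8:
pole (s+8): 8 + j8 → |·| = √(8²+8²) = √128 ≈ 11.314, ∠ = arctan(8/8) ≈ 45.00°
pole (s+50): 50 + j8 → |·| = √(50²+8²) = √2564 ≈ 50.636, ∠ = arctan(8/50) ≈ 9.09°
pole (s+100): 100 + j8 → |·| = √(100²+8²) = √10064 ≈ 100.32, ∠ = arctan(8/100) ≈ 4.57°
|L| = 1000 / 57473 ≈ 0.017399
Gain = 20 log₁₀(0.017399) ≈ -35.19 dB
∠L = 0.00° − 58.66° = -58.66°

At s = jω = j176:
pole (s+8): 8 + j176 → |·| = √(8²+176²) = √31040 ≈ 176.18, ∠ = arctan(176/8) ≈ 87.40°
pole (s+50): 50 + j176 → |·| = √(50²+176²) = √33476 ≈ 182.96, ∠ = arctan(176/50) ≈ 74.14°
pole (s+100): 100 + j176 → |·| = √(100²+176²) = √40976 ≈ 202.43, ∠ = arctan(176/100) ≈ 60.40°
|L| = 1000 / 6.5251e+06 ≈ 0.00015325
Gain = 20 log₁₀(0.00015325) ≈ -76.29 dB
∠L = 0.00° − 221.94° = -221.94° ≡ 138.06° (principal value)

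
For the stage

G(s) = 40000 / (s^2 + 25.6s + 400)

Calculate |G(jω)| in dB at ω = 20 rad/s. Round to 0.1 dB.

37.9 dB

At s = jω = j20:
quadratic: (j20)² + 25.6·j20 + 400 = 0 + j512 → |·| ≈ 512, ∠ ≈ 90.00°
|G| = 40000 / 512 ≈ 78.125
Gain = 20 log₁₀(78.125) ≈ 37.86 dB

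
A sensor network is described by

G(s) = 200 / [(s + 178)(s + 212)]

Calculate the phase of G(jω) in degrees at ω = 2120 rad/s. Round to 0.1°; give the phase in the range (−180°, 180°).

At s = jω = j2120:
pole (s+178): 178 + j2120 → |·| = √(178²+2120²) = √4526084 ≈ 2127.5, ∠ = arctan(2120/178) ≈ 85.20°
pole (s+212): 212 + j2120 → |·| = √(212²+2120²) = √4539344 ≈ 2130.6, ∠ = arctan(2120/212) ≈ 84.29°
∠G = 0.00° − 169.49° = -169.49°

-169.5°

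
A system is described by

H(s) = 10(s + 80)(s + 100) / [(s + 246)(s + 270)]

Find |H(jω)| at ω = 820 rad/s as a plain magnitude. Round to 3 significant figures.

9.21

At s = jω = j820:
zero (s+80): 80 + j820 → |·| = √(80²+820²) = √678800 ≈ 823.89, ∠ = arctan(820/80) ≈ 84.43°
zero (s+100): 100 + j820 → |·| = √(100²+820²) = √682400 ≈ 826.08, ∠ = arctan(820/100) ≈ 83.05°
pole (s+246): 246 + j820 → |·| = √(246²+820²) = √732916 ≈ 856.11, ∠ = arctan(820/246) ≈ 73.30°
pole (s+270): 270 + j820 → |·| = √(270²+820²) = √745300 ≈ 863.31, ∠ = arctan(820/270) ≈ 71.77°
|H| = 10 · 6.806e+05 / 7.3909e+05 ≈ 9.2086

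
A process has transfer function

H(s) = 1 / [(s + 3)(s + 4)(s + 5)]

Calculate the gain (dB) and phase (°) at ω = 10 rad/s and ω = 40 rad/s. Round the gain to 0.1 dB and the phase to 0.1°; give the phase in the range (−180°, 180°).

ω = 10: -62.0 dB, 155.1°; ω = 40: -96.3 dB, 107.1°

At s = jω = j10:
pole (s+3): 3 + j10 → |·| = √(3²+10²) = √109 ≈ 10.44, ∠ = arctan(10/3) ≈ 73.30°
pole (s+4): 4 + j10 → |·| = √(4²+10²) = √116 ≈ 10.77, ∠ = arctan(10/4) ≈ 68.20°
pole (s+5): 5 + j10 → |·| = √(5²+10²) = √125 ≈ 11.18, ∠ = arctan(10/5) ≈ 63.43°
|H| = 1 / 1257.1 ≈ 0.00079548
Gain = 20 log₁₀(0.00079548) ≈ -61.99 dB
∠H = 0.00° − 204.93° = -204.93° ≡ 155.07° (principal value)

At s = jω = j40:
pole (s+3): 3 + j40 → |·| = √(3²+40²) = √1609 ≈ 40.112, ∠ = arctan(40/3) ≈ 85.71°
pole (s+4): 4 + j40 → |·| = √(4²+40²) = √1616 ≈ 40.2, ∠ = arctan(40/4) ≈ 84.29°
pole (s+5): 5 + j40 → |·| = √(5²+40²) = √1625 ≈ 40.311, ∠ = arctan(40/5) ≈ 82.87°
|H| = 1 / 65002 ≈ 1.5384e-05
Gain = 20 log₁₀(1.5384e-05) ≈ -96.26 dB
∠H = 0.00° − 252.87° = -252.87° ≡ 107.13° (principal value)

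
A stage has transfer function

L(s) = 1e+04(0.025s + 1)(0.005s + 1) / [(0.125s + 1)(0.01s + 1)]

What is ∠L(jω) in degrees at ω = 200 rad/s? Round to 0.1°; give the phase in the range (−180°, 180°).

-27.5°

At ω = 200 rad/s:
zero (1 + j200·0.025) = 1 + j5 → |·| ≈ 5.099, ∠ ≈ 78.69°
zero (1 + j200·0.005) = 1 + j1 → |·| ≈ 1.4142, ∠ ≈ 45.00°
pole (1 + j200·0.125) = 1 + j25 → |·| ≈ 25.02, ∠ ≈ 87.71°
pole (1 + j200·0.01) = 1 + j2 → |·| ≈ 2.2361, ∠ ≈ 63.43°
∠L = (78.69° + 45.00°) − (87.71° + 63.43°) = -27.45°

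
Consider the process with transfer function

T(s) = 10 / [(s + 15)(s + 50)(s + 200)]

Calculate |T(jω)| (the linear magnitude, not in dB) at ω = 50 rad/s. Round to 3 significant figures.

1.31e-05

At s = jω = j50:
pole (s+15): 15 + j50 → |·| = √(15²+50²) = √2725 ≈ 52.202, ∠ = arctan(50/15) ≈ 73.30°
pole (s+50): 50 + j50 → |·| = √(50²+50²) = √5000 ≈ 70.711, ∠ = arctan(50/50) ≈ 45.00°
pole (s+200): 200 + j50 → |·| = √(200²+50²) = √42500 ≈ 206.16, ∠ = arctan(50/200) ≈ 14.04°
|T| = 10 / 7.6099e+05 ≈ 1.3141e-05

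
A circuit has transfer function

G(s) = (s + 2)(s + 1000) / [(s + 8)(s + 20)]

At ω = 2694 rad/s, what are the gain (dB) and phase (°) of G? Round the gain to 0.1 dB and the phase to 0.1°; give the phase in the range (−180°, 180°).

At s = jω = j2694:
zero (s+2): 2 + j2694 → |·| = √(2²+2694²) = √7257640 ≈ 2694, ∠ = arctan(2694/2) ≈ 89.96°
zero (s+1000): 1000 + j2694 → |·| = √(1000²+2694²) = √8257636 ≈ 2873.6, ∠ = arctan(2694/1000) ≈ 69.64°
pole (s+8): 8 + j2694 → |·| = √(8²+2694²) = √7257700 ≈ 2694, ∠ = arctan(2694/8) ≈ 89.83°
pole (s+20): 20 + j2694 → |·| = √(20²+2694²) = √7258036 ≈ 2694.1, ∠ = arctan(2694/20) ≈ 89.57°
|G| = 1 · 7.7415e+06 / 7.2579e+06 ≈ 1.0666
Gain = 20 log₁₀(1.0666) ≈ 0.56 dB
∠G = 159.60° − 179.40° = -19.80°

0.6 dB, -19.8°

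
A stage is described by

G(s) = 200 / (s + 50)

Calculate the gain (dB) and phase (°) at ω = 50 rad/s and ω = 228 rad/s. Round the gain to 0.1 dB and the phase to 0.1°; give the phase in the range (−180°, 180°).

Substitute s = j50:
Numerator: 200 = 200 + j0
Denominator: (j50) + 50 = 50 + j50
|N| = √(200² + 0²) ≈ 200, ∠N ≈ 0.00°
|D| = √(50² + 50²) ≈ 70.711, ∠D ≈ 45.00°
|G| = 200 / 70.711 ≈ 2.8284
Gain = 20 log₁₀(2.8284) ≈ 9.03 dB
∠G = 0.00° − 45.00° = -45.00°

Substitute s = j228:
Numerator: 200 = 200 + j0
Denominator: (j228) + 50 = 50 + j228
|N| = √(200² + 0²) ≈ 200, ∠N ≈ 0.00°
|D| = √(50² + 228²) ≈ 233.42, ∠D ≈ 77.63°
|G| = 200 / 233.42 ≈ 0.85682
Gain = 20 log₁₀(0.85682) ≈ -1.34 dB
∠G = 0.00° − 77.63° = -77.63°

ω = 50: 9.0 dB, -45.0°; ω = 228: -1.3 dB, -77.6°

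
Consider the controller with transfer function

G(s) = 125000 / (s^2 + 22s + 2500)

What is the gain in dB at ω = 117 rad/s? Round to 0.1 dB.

20.7 dB

At s = jω = j117:
quadratic: (j117)² + 22·j117 + 2500 = -11189 + j2574 → |·| ≈ 11481, ∠ ≈ 167.04°
|G| = 125000 / 11481 ≈ 10.888
Gain = 20 log₁₀(10.888) ≈ 20.74 dB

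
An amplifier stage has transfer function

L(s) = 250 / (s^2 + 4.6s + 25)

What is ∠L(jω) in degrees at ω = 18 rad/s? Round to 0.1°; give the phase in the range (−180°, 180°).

At s = jω = j18:
quadratic: (j18)² + 4.6·j18 + 25 = -299 + j82.8 → |·| ≈ 310.25, ∠ ≈ 164.52°
∠L = 0.00° − 164.52° = -164.52°

-164.5°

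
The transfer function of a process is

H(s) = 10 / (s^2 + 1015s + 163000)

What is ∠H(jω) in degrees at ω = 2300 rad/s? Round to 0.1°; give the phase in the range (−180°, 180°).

-155.5°

Substitute s = j2300:
Numerator: 10 = 10 + j0
Denominator: (j2300)^2 + 1015(j2300) + 163000 = -5127000 + j2334500
|N| = √(10² + 0²) ≈ 10, ∠N ≈ 0.00°
|D| = √(5127000² + 2334500²) ≈ 5.6335e+06, ∠D ≈ 155.52°
∠H = 0.00° − 155.52° = -155.52°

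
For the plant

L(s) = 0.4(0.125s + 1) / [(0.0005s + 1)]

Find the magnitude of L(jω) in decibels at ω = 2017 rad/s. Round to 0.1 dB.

At ω = 2017 rad/s:
zero (1 + j2017·0.125) = 1 + j252.125 → |·| ≈ 252.13, ∠ ≈ 89.77°
pole (1 + j2017·0.0005) = 1 + j1.0085 → |·| ≈ 1.4202, ∠ ≈ 45.24°
|L| = 0.4 · 252.13 / (1.4202) ≈ 71.013
Gain = 20 log₁₀(71.013) ≈ 37.03 dB

37.0 dB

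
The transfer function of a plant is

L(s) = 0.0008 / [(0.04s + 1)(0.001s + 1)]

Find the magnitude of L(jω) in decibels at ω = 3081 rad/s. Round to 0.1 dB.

At ω = 3081 rad/s:
pole (1 + j3081·0.04) = 1 + j123.24 → |·| ≈ 123.24, ∠ ≈ 89.54°
pole (1 + j3081·0.001) = 1 + j3.081 → |·| ≈ 3.2392, ∠ ≈ 72.02°
|L| = 0.0008 · 1 / (123.24 · 3.2392) ≈ 2.004e-06
Gain = 20 log₁₀(2.004e-06) ≈ -113.96 dB

-114.0 dB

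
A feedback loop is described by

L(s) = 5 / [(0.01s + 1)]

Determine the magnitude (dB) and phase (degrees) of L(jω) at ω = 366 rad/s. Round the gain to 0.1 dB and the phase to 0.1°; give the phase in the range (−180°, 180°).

At ω = 366 rad/s:
pole (1 + j366·0.01) = 1 + j3.66 → |·| ≈ 3.7942, ∠ ≈ 74.72°
|L| = 5 · 1 / (3.7942) ≈ 1.3178
Gain = 20 log₁₀(1.3178) ≈ 2.40 dB
∠L = (0°) − (74.72°) = -74.72°

2.4 dB, -74.7°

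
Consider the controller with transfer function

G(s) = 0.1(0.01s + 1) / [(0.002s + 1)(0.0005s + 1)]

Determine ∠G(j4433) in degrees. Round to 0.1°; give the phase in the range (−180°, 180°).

At ω = 4433 rad/s:
zero (1 + j4433·0.01) = 1 + j44.33 → |·| ≈ 44.341, ∠ ≈ 88.71°
pole (1 + j4433·0.002) = 1 + j8.866 → |·| ≈ 8.9222, ∠ ≈ 83.56°
pole (1 + j4433·0.0005) = 1 + j2.2165 → |·| ≈ 2.4316, ∠ ≈ 65.72°
∠G = (88.71°) − (83.56° + 65.72°) = -60.57°

-60.6°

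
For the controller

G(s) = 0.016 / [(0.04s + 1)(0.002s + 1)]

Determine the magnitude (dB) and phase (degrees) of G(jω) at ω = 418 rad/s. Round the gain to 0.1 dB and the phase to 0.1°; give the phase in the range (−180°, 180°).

At ω = 418 rad/s:
pole (1 + j418·0.04) = 1 + j16.72 → |·| ≈ 16.75, ∠ ≈ 86.58°
pole (1 + j418·0.002) = 1 + j0.836 → |·| ≈ 1.3034, ∠ ≈ 39.90°
|G| = 0.016 · 1 / (16.75 · 1.3034) ≈ 0.00073287
Gain = 20 log₁₀(0.00073287) ≈ -62.70 dB
∠G = (0°) − (86.58° + 39.90°) = -126.48°

-62.7 dB, -126.5°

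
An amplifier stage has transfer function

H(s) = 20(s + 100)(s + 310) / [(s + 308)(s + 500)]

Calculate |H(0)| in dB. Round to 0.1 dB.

12.1 dB

H(0) = 20·100·310 / (308·500) ≈ 4.026
20 log₁₀(4.026) ≈ 12.10 dB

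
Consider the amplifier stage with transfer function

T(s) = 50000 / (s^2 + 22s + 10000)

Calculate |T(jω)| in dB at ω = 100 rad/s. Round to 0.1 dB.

At s = jω = j100:
quadratic: (j100)² + 22·j100 + 10000 = 0 + j2200 → |·| ≈ 2200, ∠ ≈ 90.00°
|T| = 50000 / 2200 ≈ 22.727
Gain = 20 log₁₀(22.727) ≈ 27.13 dB

27.1 dB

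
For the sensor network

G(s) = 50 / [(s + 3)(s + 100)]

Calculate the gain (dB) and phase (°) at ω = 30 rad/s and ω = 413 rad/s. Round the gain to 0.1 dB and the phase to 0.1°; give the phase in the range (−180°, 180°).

At s = jω = j30:
pole (s+3): 3 + j30 → |·| = √(3²+30²) = √909 ≈ 30.15, ∠ = arctan(30/3) ≈ 84.29°
pole (s+100): 100 + j30 → |·| = √(100²+30²) = √10900 ≈ 104.4, ∠ = arctan(30/100) ≈ 16.70°
|G| = 50 / 3147.7 ≈ 0.015885
Gain = 20 log₁₀(0.015885) ≈ -35.98 dB
∠G = 0.00° − 100.99° = -100.99°

At s = jω = j413:
pole (s+3): 3 + j413 → |·| = √(3²+413²) = √170578 ≈ 413.01, ∠ = arctan(413/3) ≈ 89.58°
pole (s+100): 100 + j413 → |·| = √(100²+413²) = √180569 ≈ 424.93, ∠ = arctan(413/100) ≈ 76.39°
|G| = 50 / 1.755e+05 ≈ 0.0002849
Gain = 20 log₁₀(0.0002849) ≈ -70.91 dB
∠G = 0.00° − 165.97° = -165.97°

ω = 30: -36.0 dB, -101.0°; ω = 413: -70.9 dB, -166.0°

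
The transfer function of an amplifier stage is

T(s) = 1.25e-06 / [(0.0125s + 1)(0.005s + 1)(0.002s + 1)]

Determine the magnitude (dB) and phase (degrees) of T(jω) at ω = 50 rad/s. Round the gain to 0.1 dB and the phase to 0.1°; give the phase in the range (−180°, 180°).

-119.8 dB, -51.8°

At ω = 50 rad/s:
pole (1 + j50·0.0125) = 1 + j0.625 → |·| ≈ 1.1792, ∠ ≈ 32.01°
pole (1 + j50·0.005) = 1 + j0.25 → |·| ≈ 1.0308, ∠ ≈ 14.04°
pole (1 + j50·0.002) = 1 + j0.1 → |·| ≈ 1.005, ∠ ≈ 5.71°
|T| = 1.25e-06 · 1 / (1.1792 · 1.0308 · 1.005) ≈ 1.0233e-06
Gain = 20 log₁₀(1.0233e-06) ≈ -119.80 dB
∠T = (0°) − (32.01° + 14.04° + 5.71°) = -51.76°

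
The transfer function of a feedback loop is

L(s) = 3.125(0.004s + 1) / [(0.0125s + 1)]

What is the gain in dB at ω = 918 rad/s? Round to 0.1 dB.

0.3 dB

At ω = 918 rad/s:
zero (1 + j918·0.004) = 1 + j3.672 → |·| ≈ 3.8057, ∠ ≈ 74.77°
pole (1 + j918·0.0125) = 1 + j11.475 → |·| ≈ 11.518, ∠ ≈ 85.02°
|L| = 3.125 · 3.8057 / (11.518) ≈ 1.0325
Gain = 20 log₁₀(1.0325) ≈ 0.28 dB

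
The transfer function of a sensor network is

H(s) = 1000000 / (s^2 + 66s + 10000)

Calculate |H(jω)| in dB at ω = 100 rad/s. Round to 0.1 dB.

At s = jω = j100:
quadratic: (j100)² + 66·j100 + 10000 = 0 + j6600 → |·| ≈ 6600, ∠ ≈ 90.00°
|H| = 1000000 / 6600 ≈ 151.52
Gain = 20 log₁₀(151.52) ≈ 43.61 dB

43.6 dB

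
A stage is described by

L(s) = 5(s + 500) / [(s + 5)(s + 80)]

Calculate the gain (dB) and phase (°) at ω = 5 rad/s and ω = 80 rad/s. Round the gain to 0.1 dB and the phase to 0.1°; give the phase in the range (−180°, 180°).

ω = 5: 12.9 dB, -48.0°; ω = 80: -11.1 dB, -122.3°

At s = jω = j5:
zero (s+500): 500 + j5 → |·| = √(500²+5²) = √250025 ≈ 500.02, ∠ = arctan(5/500) ≈ 0.57°
pole (s+5): 5 + j5 → |·| = √(5²+5²) = √50 ≈ 7.0711, ∠ = arctan(5/5) ≈ 45.00°
pole (s+80): 80 + j5 → |·| = √(80²+5²) = √6425 ≈ 80.156, ∠ = arctan(5/80) ≈ 3.58°
|L| = 5 · 500.02 / 566.79 ≈ 4.411
Gain = 20 log₁₀(4.411) ≈ 12.89 dB
∠L = 0.57° − 48.58° = -48.01°

At s = jω = j80:
zero (s+500): 500 + j80 → |·| = √(500²+80²) = √256400 ≈ 506.36, ∠ = arctan(80/500) ≈ 9.09°
pole (s+5): 5 + j80 → |·| = √(5²+80²) = √6425 ≈ 80.156, ∠ = arctan(80/5) ≈ 86.42°
pole (s+80): 80 + j80 → |·| = √(80²+80²) = √12800 ≈ 113.14, ∠ = arctan(80/80) ≈ 45.00°
|L| = 5 · 506.36 / 9068.8 ≈ 0.27918
Gain = 20 log₁₀(0.27918) ≈ -11.08 dB
∠L = 9.09° − 131.42° = -122.33°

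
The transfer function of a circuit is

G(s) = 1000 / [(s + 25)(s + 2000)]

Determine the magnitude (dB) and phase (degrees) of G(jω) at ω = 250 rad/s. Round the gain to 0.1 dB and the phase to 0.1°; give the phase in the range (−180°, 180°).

-54.1 dB, -91.4°

At s = jω = j250:
pole (s+25): 25 + j250 → |·| = √(25²+250²) = √63125 ≈ 251.25, ∠ = arctan(250/25) ≈ 84.29°
pole (s+2000): 2000 + j250 → |·| = √(2000²+250²) = √4062500 ≈ 2015.6, ∠ = arctan(250/2000) ≈ 7.13°
|G| = 1000 / 5.0642e+05 ≈ 0.0019746
Gain = 20 log₁₀(0.0019746) ≈ -54.09 dB
∠G = 0.00° − 91.42° = -91.42°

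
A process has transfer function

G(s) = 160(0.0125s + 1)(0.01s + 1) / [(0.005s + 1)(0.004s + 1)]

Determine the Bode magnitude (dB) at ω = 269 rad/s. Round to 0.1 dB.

At ω = 269 rad/s:
zero (1 + j269·0.0125) = 1 + j3.3625 → |·| ≈ 3.508, ∠ ≈ 73.44°
zero (1 + j269·0.01) = 1 + j2.69 → |·| ≈ 2.8699, ∠ ≈ 69.61°
pole (1 + j269·0.005) = 1 + j1.345 → |·| ≈ 1.676, ∠ ≈ 53.37°
pole (1 + j269·0.004) = 1 + j1.076 → |·| ≈ 1.4689, ∠ ≈ 47.10°
|G| = 160 · 3.508 · 2.8699 / (1.676 · 1.4689) ≈ 654.3
Gain = 20 log₁₀(654.3) ≈ 56.32 dB

56.3 dB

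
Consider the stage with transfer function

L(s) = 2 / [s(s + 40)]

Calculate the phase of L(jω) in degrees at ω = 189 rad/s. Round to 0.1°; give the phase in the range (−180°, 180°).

-168.1°

At s = jω = j189:
pole (s+40): 40 + j189 → |·| = √(40²+189²) = √37321 ≈ 193.19, ∠ = arctan(189/40) ≈ 78.05°
pole at origin: |s| = 189, ∠ = 90.00° (in denominator)
∠L = 0.00° − 168.05° = -168.05°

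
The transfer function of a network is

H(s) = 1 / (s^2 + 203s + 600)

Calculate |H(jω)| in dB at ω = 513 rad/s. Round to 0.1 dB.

Substitute s = j513:
Numerator: 1 = 1 + j0
Denominator: (j513)^2 + 203(j513) + 600 = -262569 + j104139
|N| = √(1² + 0²) ≈ 1, ∠N ≈ 0.00°
|D| = √(262569² + 104139²) ≈ 2.8247e+05, ∠D ≈ 158.37°
|H| = 1 / 2.8247e+05 ≈ 3.5402e-06
Gain = 20 log₁₀(3.5402e-06) ≈ -109.02 dB

-109.0 dB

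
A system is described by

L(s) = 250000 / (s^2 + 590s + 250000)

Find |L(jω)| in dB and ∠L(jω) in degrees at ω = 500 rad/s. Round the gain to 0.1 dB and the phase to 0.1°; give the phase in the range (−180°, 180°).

-1.4 dB, -90.0°

At s = jω = j500:
quadratic: (j500)² + 590·j500 + 250000 = 0 + j295000 → |·| ≈ 2.95e+05, ∠ ≈ 90.00°
|L| = 250000 / 2.95e+05 ≈ 0.84746
Gain = 20 log₁₀(0.84746) ≈ -1.44 dB
∠L = 0.00° − 90.00° = -90.00°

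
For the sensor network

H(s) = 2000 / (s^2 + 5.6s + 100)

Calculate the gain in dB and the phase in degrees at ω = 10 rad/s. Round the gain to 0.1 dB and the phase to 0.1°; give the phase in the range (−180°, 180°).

31.1 dB, -90.0°

At s = jω = j10:
quadratic: (j10)² + 5.6·j10 + 100 = 0 + j56 → |·| ≈ 56, ∠ ≈ 90.00°
|H| = 2000 / 56 ≈ 35.714
Gain = 20 log₁₀(35.714) ≈ 31.06 dB
∠H = 0.00° − 90.00° = -90.00°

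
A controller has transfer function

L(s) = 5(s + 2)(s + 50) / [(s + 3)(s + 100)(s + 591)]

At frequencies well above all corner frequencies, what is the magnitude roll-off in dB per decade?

Each pole contributes −20 dB/decade at high frequency; each zero contributes +20 dB/decade.
Net: 2 zero(s) − 3 pole(s) → -20 dB/decade.

-20 dB/decade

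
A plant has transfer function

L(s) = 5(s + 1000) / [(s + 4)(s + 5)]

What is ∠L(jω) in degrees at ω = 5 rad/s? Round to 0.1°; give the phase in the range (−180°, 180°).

-96.1°

At s = jω = j5:
zero (s+1000): 1000 + j5 → |·| = √(1000²+5²) = √1000025 ≈ 1000, ∠ = arctan(5/1000) ≈ 0.29°
pole (s+4): 4 + j5 → |·| = √(4²+5²) = √41 ≈ 6.4031, ∠ = arctan(5/4) ≈ 51.34°
pole (s+5): 5 + j5 → |·| = √(5²+5²) = √50 ≈ 7.0711, ∠ = arctan(5/5) ≈ 45.00°
∠L = 0.29° − 96.34° = -96.05°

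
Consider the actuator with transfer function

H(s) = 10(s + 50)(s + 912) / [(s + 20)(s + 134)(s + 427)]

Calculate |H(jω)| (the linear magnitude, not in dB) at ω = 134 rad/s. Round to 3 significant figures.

At s = jω = j134:
zero (s+50): 50 + j134 → |·| = √(50²+134²) = √20456 ≈ 143.02, ∠ = arctan(134/50) ≈ 69.54°
zero (s+912): 912 + j134 → |·| = √(912²+134²) = √849700 ≈ 921.79, ∠ = arctan(134/912) ≈ 8.36°
pole (s+20): 20 + j134 → |·| = √(20²+134²) = √18356 ≈ 135.48, ∠ = arctan(134/20) ≈ 81.51°
pole (s+134): 134 + j134 → |·| = √(134²+134²) = √35912 ≈ 189.5, ∠ = arctan(134/134) ≈ 45.00°
pole (s+427): 427 + j134 → |·| = √(427²+134²) = √200285 ≈ 447.53, ∠ = arctan(134/427) ≈ 17.42°
|H| = 10 · 1.3183e+05 / 1.149e+07 ≈ 0.11473

0.115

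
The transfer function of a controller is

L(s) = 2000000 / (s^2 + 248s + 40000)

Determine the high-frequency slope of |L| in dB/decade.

-40 dB/decade

Each pole contributes −20 dB/decade at high frequency; each zero contributes +20 dB/decade.
Net: 0 zero(s) − 2 pole(s) → -40 dB/decade.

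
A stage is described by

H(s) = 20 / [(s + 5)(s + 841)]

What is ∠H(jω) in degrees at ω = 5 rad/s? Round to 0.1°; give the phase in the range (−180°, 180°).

-45.3°

At s = jω = j5:
pole (s+5): 5 + j5 → |·| = √(5²+5²) = √50 ≈ 7.0711, ∠ = arctan(5/5) ≈ 45.00°
pole (s+841): 841 + j5 → |·| = √(841²+5²) = √707306 ≈ 841.01, ∠ = arctan(5/841) ≈ 0.34°
∠H = 0.00° − 45.34° = -45.34°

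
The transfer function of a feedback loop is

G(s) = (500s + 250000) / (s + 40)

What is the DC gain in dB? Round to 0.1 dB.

75.9 dB

G(0) = 250000 / 40 = 6250
20 log₁₀(6250) ≈ 75.92 dB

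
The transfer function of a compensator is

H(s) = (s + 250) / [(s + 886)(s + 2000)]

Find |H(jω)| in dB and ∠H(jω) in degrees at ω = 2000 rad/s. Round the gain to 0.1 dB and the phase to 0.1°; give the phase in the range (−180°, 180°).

-69.7 dB, -28.2°

At s = jω = j2000:
zero (s+250): 250 + j2000 → |·| = √(250²+2000²) = √4062500 ≈ 2015.6, ∠ = arctan(2000/250) ≈ 82.87°
pole (s+886): 886 + j2000 → |·| = √(886²+2000²) = √4784996 ≈ 2187.5, ∠ = arctan(2000/886) ≈ 66.11°
pole (s+2000): 2000 + j2000 → |·| = √(2000²+2000²) = √8000000 ≈ 2828.4, ∠ = arctan(2000/2000) ≈ 45.00°
|H| = 1 · 2015.6 / 6.1871e+06 ≈ 0.00032577
Gain = 20 log₁₀(0.00032577) ≈ -69.74 dB
∠H = 82.87° − 111.11° = -28.24°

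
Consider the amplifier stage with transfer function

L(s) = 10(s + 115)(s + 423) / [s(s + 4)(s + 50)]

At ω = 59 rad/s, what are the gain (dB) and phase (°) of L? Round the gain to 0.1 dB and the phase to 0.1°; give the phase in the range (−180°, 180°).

At s = jω = j59:
zero (s+115): 115 + j59 → |·| = √(115²+59²) = √16706 ≈ 129.25, ∠ = arctan(59/115) ≈ 27.16°
zero (s+423): 423 + j59 → |·| = √(423²+59²) = √182410 ≈ 427.09, ∠ = arctan(59/423) ≈ 7.94°
pole (s+4): 4 + j59 → |·| = √(4²+59²) = √3497 ≈ 59.135, ∠ = arctan(59/4) ≈ 86.12°
pole (s+50): 50 + j59 → |·| = √(50²+59²) = √5981 ≈ 77.337, ∠ = arctan(59/50) ≈ 49.72°
pole at origin: |s| = 59, ∠ = 90.00° (in denominator)
|L| = 10 · 55201 / 2.6983e+05 ≈ 2.0458
Gain = 20 log₁₀(2.0458) ≈ 6.22 dB
∠L = 35.10° − 225.84° = -190.74° ≡ 169.26° (principal value)

6.2 dB, 169.3°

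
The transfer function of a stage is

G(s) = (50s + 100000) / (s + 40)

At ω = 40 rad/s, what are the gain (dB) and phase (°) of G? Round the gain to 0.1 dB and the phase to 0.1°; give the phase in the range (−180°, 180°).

65.0 dB, -43.9°

Substitute s = j40:
Numerator: 50(j40) + 100000 = 100000 + j2000
Denominator: (j40) + 40 = 40 + j40
|N| = √(100000² + 2000²) ≈ 1.0002e+05, ∠N ≈ 1.15°
|D| = √(40² + 40²) ≈ 56.569, ∠D ≈ 45.00°
|G| = 1.0002e+05 / 56.569 ≈ 1768.1
Gain = 20 log₁₀(1768.1) ≈ 64.95 dB
∠G = 1.15° − 45.00° = -43.85°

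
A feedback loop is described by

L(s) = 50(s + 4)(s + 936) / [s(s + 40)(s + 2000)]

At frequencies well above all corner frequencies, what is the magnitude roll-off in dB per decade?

-20 dB/decade

Each pole contributes −20 dB/decade at high frequency; each zero contributes +20 dB/decade.
Net: 2 zero(s) − 3 pole(s) → -20 dB/decade.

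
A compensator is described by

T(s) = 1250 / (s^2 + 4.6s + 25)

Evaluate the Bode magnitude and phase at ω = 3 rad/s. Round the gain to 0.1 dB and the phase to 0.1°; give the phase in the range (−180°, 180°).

35.4 dB, -40.8°

At s = jω = j3:
quadratic: (j3)² + 4.6·j3 + 25 = 16 + j13.8 → |·| ≈ 21.129, ∠ ≈ 40.78°
|T| = 1250 / 21.129 ≈ 59.16
Gain = 20 log₁₀(59.16) ≈ 35.44 dB
∠T = 0.00° − 40.78° = -40.78°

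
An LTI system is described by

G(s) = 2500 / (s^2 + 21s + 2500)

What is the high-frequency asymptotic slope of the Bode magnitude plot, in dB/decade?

-40 dB/decade

Each pole contributes −20 dB/decade at high frequency; each zero contributes +20 dB/decade.
Net: 0 zero(s) − 2 pole(s) → -40 dB/decade.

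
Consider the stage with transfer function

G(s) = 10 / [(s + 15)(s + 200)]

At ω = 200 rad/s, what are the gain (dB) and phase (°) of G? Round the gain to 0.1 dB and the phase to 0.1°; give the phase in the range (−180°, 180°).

-75.1 dB, -130.7°

At s = jω = j200:
pole (s+15): 15 + j200 → |·| = √(15²+200²) = √40225 ≈ 200.56, ∠ = arctan(200/15) ≈ 85.71°
pole (s+200): 200 + j200 → |·| = √(200²+200²) = √80000 ≈ 282.84, ∠ = arctan(200/200) ≈ 45.00°
|G| = 10 / 56726 ≈ 0.00017629
Gain = 20 log₁₀(0.00017629) ≈ -75.08 dB
∠G = 0.00° − 130.71° = -130.71°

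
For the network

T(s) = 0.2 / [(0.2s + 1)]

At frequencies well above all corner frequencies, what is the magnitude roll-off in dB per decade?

Each pole contributes −20 dB/decade at high frequency; each zero contributes +20 dB/decade.
Net: 0 zero(s) − 1 pole(s) → -20 dB/decade.

-20 dB/decade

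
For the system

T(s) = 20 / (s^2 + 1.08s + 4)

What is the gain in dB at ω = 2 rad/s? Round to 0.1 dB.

19.3 dB

At s = jω = j2:
quadratic: (j2)² + 1.08·j2 + 4 = 0 + j2.16 → |·| ≈ 2.16, ∠ ≈ 90.00°
|T| = 20 / 2.16 ≈ 9.2593
Gain = 20 log₁₀(9.2593) ≈ 19.33 dB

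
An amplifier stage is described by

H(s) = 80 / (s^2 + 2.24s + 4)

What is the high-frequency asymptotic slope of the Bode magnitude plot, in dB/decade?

Each pole contributes −20 dB/decade at high frequency; each zero contributes +20 dB/decade.
Net: 0 zero(s) − 2 pole(s) → -40 dB/decade.

-40 dB/decade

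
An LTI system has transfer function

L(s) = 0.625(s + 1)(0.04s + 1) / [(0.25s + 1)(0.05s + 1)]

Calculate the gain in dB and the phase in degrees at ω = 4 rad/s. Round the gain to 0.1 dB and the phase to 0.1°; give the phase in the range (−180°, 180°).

5.2 dB, 28.7°

At ω = 4 rad/s:
zero (1 + j4·1) = 1 + j4 → |·| ≈ 4.1231, ∠ ≈ 75.96°
zero (1 + j4·0.04) = 1 + j0.16 → |·| ≈ 1.0127, ∠ ≈ 9.09°
pole (1 + j4·0.25) = 1 + j1 → |·| ≈ 1.4142, ∠ ≈ 45.00°
pole (1 + j4·0.05) = 1 + j0.2 → |·| ≈ 1.0198, ∠ ≈ 11.31°
|L| = 0.625 · 4.1231 · 1.0127 / (1.4142 · 1.0198) ≈ 1.8095
Gain = 20 log₁₀(1.8095) ≈ 5.15 dB
∠L = (75.96° + 9.09°) − (45.00° + 11.31°) = 28.74°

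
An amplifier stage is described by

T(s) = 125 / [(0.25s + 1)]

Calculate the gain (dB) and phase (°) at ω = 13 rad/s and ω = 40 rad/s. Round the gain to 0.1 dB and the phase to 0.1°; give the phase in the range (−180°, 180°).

ω = 13: 31.3 dB, -72.9°; ω = 40: 21.9 dB, -84.3°

At ω = 13 rad/s:
pole (1 + j13·0.25) = 1 + j3.25 → |·| ≈ 3.4004, ∠ ≈ 72.90°
|T| = 125 · 1 / (3.4004) ≈ 36.76
Gain = 20 log₁₀(36.76) ≈ 31.31 dB
∠T = (0°) − (72.90°) = -72.90°

At ω = 40 rad/s:
pole (1 + j40·0.25) = 1 + j10 → |·| ≈ 10.05, ∠ ≈ 84.29°
|T| = 125 · 1 / (10.05) ≈ 12.438
Gain = 20 log₁₀(12.438) ≈ 21.90 dB
∠T = (0°) − (84.29°) = -84.29°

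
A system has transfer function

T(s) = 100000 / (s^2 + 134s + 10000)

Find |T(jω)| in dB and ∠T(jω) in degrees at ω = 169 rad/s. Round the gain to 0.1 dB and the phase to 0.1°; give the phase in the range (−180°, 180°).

At s = jω = j169:
quadratic: (j169)² + 134·j169 + 10000 = -18561 + j22646 → |·| ≈ 29281, ∠ ≈ 129.34°
|T| = 100000 / 29281 ≈ 3.4152
Gain = 20 log₁₀(3.4152) ≈ 10.67 dB
∠T = 0.00° − 129.34° = -129.34°

10.7 dB, -129.3°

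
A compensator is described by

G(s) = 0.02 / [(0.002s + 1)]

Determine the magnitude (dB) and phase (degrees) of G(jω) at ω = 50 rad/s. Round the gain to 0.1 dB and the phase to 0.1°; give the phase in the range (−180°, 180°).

At ω = 50 rad/s:
pole (1 + j50·0.002) = 1 + j0.1 → |·| ≈ 1.005, ∠ ≈ 5.71°
|G| = 0.02 · 1 / (1.005) ≈ 0.0199
Gain = 20 log₁₀(0.0199) ≈ -34.02 dB
∠G = (0°) − (5.71°) = -5.71°

-34.0 dB, -5.7°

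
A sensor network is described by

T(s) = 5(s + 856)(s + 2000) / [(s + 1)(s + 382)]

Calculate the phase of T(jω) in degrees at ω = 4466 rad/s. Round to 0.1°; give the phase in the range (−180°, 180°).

At s = jω = j4466:
zero (s+856): 856 + j4466 → |·| = √(856²+4466²) = √20677892 ≈ 4547.3, ∠ = arctan(4466/856) ≈ 79.15°
zero (s+2000): 2000 + j4466 → |·| = √(2000²+4466²) = √23945156 ≈ 4893.4, ∠ = arctan(4466/2000) ≈ 65.88°
pole (s+1): 1 + j4466 → |·| = √(1²+4466²) = √19945157 ≈ 4466, ∠ = arctan(4466/1) ≈ 89.99°
pole (s+382): 382 + j4466 → |·| = √(382²+4466²) = √20091080 ≈ 4482.3, ∠ = arctan(4466/382) ≈ 85.11°
∠T = 145.03° − 175.10° = -30.07°

-30.1°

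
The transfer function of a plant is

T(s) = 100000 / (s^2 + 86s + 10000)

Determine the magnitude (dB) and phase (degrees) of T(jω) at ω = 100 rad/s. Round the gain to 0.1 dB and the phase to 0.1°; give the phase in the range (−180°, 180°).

At s = jω = j100:
quadratic: (j100)² + 86·j100 + 10000 = 0 + j8600 → |·| ≈ 8600, ∠ ≈ 90.00°
|T| = 100000 / 8600 ≈ 11.628
Gain = 20 log₁₀(11.628) ≈ 21.31 dB
∠T = 0.00° − 90.00° = -90.00°

21.3 dB, -90.0°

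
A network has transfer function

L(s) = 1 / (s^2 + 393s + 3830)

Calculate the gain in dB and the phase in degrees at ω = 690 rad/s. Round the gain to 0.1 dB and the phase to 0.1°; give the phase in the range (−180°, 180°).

Substitute s = j690:
Numerator: 1 = 1 + j0
Denominator: (j690)^2 + 393(j690) + 3830 = -472270 + j271170
|N| = √(1² + 0²) ≈ 1, ∠N ≈ 0.00°
|D| = √(472270² + 271170²) ≈ 5.4458e+05, ∠D ≈ 150.14°
|L| = 1 / 5.4458e+05 ≈ 1.8363e-06
Gain = 20 log₁₀(1.8363e-06) ≈ -114.72 dB
∠L = 0.00° − 150.14° = -150.14°

-114.7 dB, -150.1°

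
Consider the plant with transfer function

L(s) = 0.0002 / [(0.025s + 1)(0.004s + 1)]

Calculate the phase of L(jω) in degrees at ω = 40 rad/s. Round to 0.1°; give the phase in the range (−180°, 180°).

-54.1°

At ω = 40 rad/s:
pole (1 + j40·0.025) = 1 + j1 → |·| ≈ 1.4142, ∠ ≈ 45.00°
pole (1 + j40·0.004) = 1 + j0.16 → |·| ≈ 1.0127, ∠ ≈ 9.09°
∠L = (0°) − (45.00° + 9.09°) = -54.09°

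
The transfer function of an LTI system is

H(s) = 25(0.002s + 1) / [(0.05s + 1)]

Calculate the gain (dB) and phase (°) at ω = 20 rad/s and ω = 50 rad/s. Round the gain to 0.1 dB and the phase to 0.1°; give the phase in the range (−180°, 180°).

ω = 20: 25.0 dB, -42.7°; ω = 50: 19.4 dB, -62.5°

At ω = 20 rad/s:
zero (1 + j20·0.002) = 1 + j0.04 → |·| ≈ 1.0008, ∠ ≈ 2.29°
pole (1 + j20·0.05) = 1 + j1 → |·| ≈ 1.4142, ∠ ≈ 45.00°
|H| = 25 · 1.0008 / (1.4142) ≈ 17.692
Gain = 20 log₁₀(17.692) ≈ 24.96 dB
∠H = (2.29°) − (45.00°) = -42.71°

At ω = 50 rad/s:
zero (1 + j50·0.002) = 1 + j0.1 → |·| ≈ 1.005, ∠ ≈ 5.71°
pole (1 + j50·0.05) = 1 + j2.5 → |·| ≈ 2.6926, ∠ ≈ 68.20°
|H| = 25 · 1.005 / (2.6926) ≈ 9.3311
Gain = 20 log₁₀(9.3311) ≈ 19.40 dB
∠H = (5.71°) − (68.20°) = -62.49°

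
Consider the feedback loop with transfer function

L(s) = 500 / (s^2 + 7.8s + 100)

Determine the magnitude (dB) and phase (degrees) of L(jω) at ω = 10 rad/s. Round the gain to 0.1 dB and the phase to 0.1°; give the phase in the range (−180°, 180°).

16.1 dB, -90.0°

At s = jω = j10:
quadratic: (j10)² + 7.8·j10 + 100 = 0 + j78 → |·| ≈ 78, ∠ ≈ 90.00°
|L| = 500 / 78 ≈ 6.4103
Gain = 20 log₁₀(6.4103) ≈ 16.14 dB
∠L = 0.00° − 90.00° = -90.00°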